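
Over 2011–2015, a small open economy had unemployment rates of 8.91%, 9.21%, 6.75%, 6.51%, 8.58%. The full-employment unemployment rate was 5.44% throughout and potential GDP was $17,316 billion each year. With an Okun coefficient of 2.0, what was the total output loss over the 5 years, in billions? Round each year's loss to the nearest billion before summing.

$4,420 billion

Year 2011: gap = -2.0 × (8.91 - 5.44) = -6.94%, loss ≈ 17316 × 6.94/100 ≈ 1202.
Year 2012: gap = -2.0 × (9.21 - 5.44) = -7.54%, loss ≈ 17316 × 7.54/100 ≈ 1306.
Year 2013: gap = -2.0 × (6.75 - 5.44) = -2.62%, loss ≈ 17316 × 2.62/100 ≈ 454.
Year 2014: gap = -2.0 × (6.51 - 5.44) = -2.14%, loss ≈ 17316 × 2.14/100 ≈ 371.
Year 2015: gap = -2.0 × (8.58 - 5.44) = -6.28%, loss ≈ 17316 × 6.28/100 ≈ 1087.
Total lost output = 1202 + 1306 + 454 + 371 + 1087 = 4420 billion.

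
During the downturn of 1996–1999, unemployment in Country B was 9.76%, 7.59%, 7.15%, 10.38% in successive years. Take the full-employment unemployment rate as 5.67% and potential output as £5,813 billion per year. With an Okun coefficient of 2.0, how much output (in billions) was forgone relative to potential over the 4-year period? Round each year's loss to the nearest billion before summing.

Year 1996: gap = -2.0 × (9.76 - 5.67) = -8.18%, loss ≈ 5813 × 8.18/100 ≈ 476.
Year 1997: gap = -2.0 × (7.59 - 5.67) = -3.84%, loss ≈ 5813 × 3.84/100 ≈ 223.
Year 1998: gap = -2.0 × (7.15 - 5.67) = -2.96%, loss ≈ 5813 × 2.96/100 ≈ 172.
Year 1999: gap = -2.0 × (10.38 - 5.67) = -9.42%, loss ≈ 5813 × 9.42/100 ≈ 548.
Total lost output = 476 + 223 + 172 + 548 = 1419 billion.

£1,419 billion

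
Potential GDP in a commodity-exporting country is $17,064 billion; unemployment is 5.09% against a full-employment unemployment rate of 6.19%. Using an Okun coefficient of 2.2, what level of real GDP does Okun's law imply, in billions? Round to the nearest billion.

$17,477 billion

Unemployment gap = 5.09 - 6.19 = -1.1 points, so the output gap is -2.2 × (-1.1) = 2.42%.
Actual GDP = 17064 × (1 + 2.42/100) = 17064 × 1.0242 ≈ 17477 billion.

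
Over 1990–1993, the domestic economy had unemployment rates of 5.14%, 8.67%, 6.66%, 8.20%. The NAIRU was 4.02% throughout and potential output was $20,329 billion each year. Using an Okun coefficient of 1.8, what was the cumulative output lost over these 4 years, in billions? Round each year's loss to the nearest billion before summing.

$4,608 billion

Year 1990: gap = -1.8 × (5.14 - 4.02) = -2.016%, loss ≈ 20329 × 2.016/100 ≈ 410.
Year 1991: gap = -1.8 × (8.67 - 4.02) = -8.37%, loss ≈ 20329 × 8.37/100 ≈ 1702.
Year 1992: gap = -1.8 × (6.66 - 4.02) = -4.752%, loss ≈ 20329 × 4.752/100 ≈ 966.
Year 1993: gap = -1.8 × (8.2 - 4.02) = -7.524%, loss ≈ 20329 × 7.524/100 ≈ 1530.
Total lost output = 410 + 1702 + 966 + 1530 = 4608 billion.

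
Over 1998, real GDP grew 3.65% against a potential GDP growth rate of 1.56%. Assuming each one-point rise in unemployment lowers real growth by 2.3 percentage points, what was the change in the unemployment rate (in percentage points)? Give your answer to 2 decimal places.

-0.91 percentage points

Growth-rate Okun's law: g_Y = g_Y* - β × Δu, so Δu = (g_Y* - g_Y)/β.
Δu = (1.56 - 3.65)/2.3 = -2.09/2.3 = -0.91 percentage points.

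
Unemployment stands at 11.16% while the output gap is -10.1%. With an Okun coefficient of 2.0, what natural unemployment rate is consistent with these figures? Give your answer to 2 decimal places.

6.11%

From Okun's law, u - u* = -(output gap)/β = -(-10.1)/2.0 = 5.05 points.
So u* = 11.16 - 5.05 = 6.11%.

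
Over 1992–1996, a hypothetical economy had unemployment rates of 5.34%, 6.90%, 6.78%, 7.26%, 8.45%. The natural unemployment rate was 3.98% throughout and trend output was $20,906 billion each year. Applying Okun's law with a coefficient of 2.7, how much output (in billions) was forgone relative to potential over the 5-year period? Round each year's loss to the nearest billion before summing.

$8,370 billion

Year 1992: gap = -2.7 × (5.34 - 3.98) = -3.672%, loss ≈ 20906 × 3.672/100 ≈ 768.
Year 1993: gap = -2.7 × (6.9 - 3.98) = -7.884%, loss ≈ 20906 × 7.884/100 ≈ 1648.
Year 1994: gap = -2.7 × (6.78 - 3.98) = -7.56%, loss ≈ 20906 × 7.56/100 ≈ 1580.
Year 1995: gap = -2.7 × (7.26 - 3.98) = -8.856%, loss ≈ 20906 × 8.856/100 ≈ 1851.
Year 1996: gap = -2.7 × (8.45 - 3.98) = -12.069%, loss ≈ 20906 × 12.069/100 ≈ 2523.
Total lost output = 768 + 1648 + 1580 + 1851 + 2523 = 8370 billion.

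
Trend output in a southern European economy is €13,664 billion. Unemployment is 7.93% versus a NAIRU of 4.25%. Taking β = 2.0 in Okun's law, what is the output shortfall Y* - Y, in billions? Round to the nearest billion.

€1,006 billion

Output gap = -2.0 × (7.93 - 4.25) = -2 × 3.68 = -7.36%.
Actual GDP ≈ 13664 × 0.9264 ≈ 12658 billion, so the shortfall is 13664 - 12658 = 1006 billion.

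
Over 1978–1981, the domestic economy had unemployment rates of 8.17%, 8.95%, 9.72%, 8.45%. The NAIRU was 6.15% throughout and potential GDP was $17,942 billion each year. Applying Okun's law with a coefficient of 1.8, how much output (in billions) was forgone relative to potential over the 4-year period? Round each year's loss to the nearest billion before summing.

$3,452 billion

Year 1978: gap = -1.8 × (8.17 - 6.15) = -3.636%, loss ≈ 17942 × 3.636/100 ≈ 652.
Year 1979: gap = -1.8 × (8.95 - 6.15) = -5.04%, loss ≈ 17942 × 5.04/100 ≈ 904.
Year 1980: gap = -1.8 × (9.72 - 6.15) = -6.426%, loss ≈ 17942 × 6.426/100 ≈ 1153.
Year 1981: gap = -1.8 × (8.45 - 6.15) = -4.14%, loss ≈ 17942 × 4.14/100 ≈ 743.
Total lost output = 652 + 904 + 1153 + 743 = 3452 billion.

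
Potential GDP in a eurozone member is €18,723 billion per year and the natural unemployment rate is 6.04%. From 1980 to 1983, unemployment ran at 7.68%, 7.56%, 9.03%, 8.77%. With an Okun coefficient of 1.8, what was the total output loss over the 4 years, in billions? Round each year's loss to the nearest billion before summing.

Year 1980: gap = -1.8 × (7.68 - 6.04) = -2.952%, loss ≈ 18723 × 2.952/100 ≈ 553.
Year 1981: gap = -1.8 × (7.56 - 6.04) = -2.736%, loss ≈ 18723 × 2.736/100 ≈ 512.
Year 1982: gap = -1.8 × (9.03 - 6.04) = -5.382%, loss ≈ 18723 × 5.382/100 ≈ 1008.
Year 1983: gap = -1.8 × (8.77 - 6.04) = -4.914%, loss ≈ 18723 × 4.914/100 ≈ 920.
Total lost output = 553 + 512 + 1008 + 920 = 2993 billion.

€2,993 billion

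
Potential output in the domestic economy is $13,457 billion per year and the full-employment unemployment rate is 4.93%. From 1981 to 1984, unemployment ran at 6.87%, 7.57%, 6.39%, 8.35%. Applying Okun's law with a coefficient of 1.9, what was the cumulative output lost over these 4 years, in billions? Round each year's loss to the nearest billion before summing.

Year 1981: gap = -1.9 × (6.87 - 4.93) = -3.686%, loss ≈ 13457 × 3.686/100 ≈ 496.
Year 1982: gap = -1.9 × (7.57 - 4.93) = -5.016%, loss ≈ 13457 × 5.016/100 ≈ 675.
Year 1983: gap = -1.9 × (6.39 - 4.93) = -2.774%, loss ≈ 13457 × 2.774/100 ≈ 373.
Year 1984: gap = -1.9 × (8.35 - 4.93) = -6.498%, loss ≈ 13457 × 6.498/100 ≈ 874.
Total lost output = 496 + 675 + 373 + 874 = 2418 billion.

$2,418 billion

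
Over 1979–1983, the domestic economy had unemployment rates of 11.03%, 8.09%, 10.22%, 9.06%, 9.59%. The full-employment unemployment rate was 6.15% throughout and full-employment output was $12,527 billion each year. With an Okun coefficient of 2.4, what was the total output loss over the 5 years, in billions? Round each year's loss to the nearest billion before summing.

$5,183 billion

Year 1979: gap = -2.4 × (11.03 - 6.15) = -11.712%, loss ≈ 12527 × 11.712/100 ≈ 1467.
Year 1980: gap = -2.4 × (8.09 - 6.15) = -4.656%, loss ≈ 12527 × 4.656/100 ≈ 583.
Year 1981: gap = -2.4 × (10.22 - 6.15) = -9.768%, loss ≈ 12527 × 9.768/100 ≈ 1224.
Year 1982: gap = -2.4 × (9.06 - 6.15) = -6.984%, loss ≈ 12527 × 6.984/100 ≈ 875.
Year 1983: gap = -2.4 × (9.59 - 6.15) = -8.256%, loss ≈ 12527 × 8.256/100 ≈ 1034.
Total lost output = 1467 + 583 + 1224 + 875 + 1034 = 5183 billion.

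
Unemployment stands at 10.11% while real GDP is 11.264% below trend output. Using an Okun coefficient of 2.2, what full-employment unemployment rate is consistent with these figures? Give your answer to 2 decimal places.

4.99%

From Okun's law, u - u* = -(output gap)/β = -(-11.264)/2.2 = 5.12 points.
So u* = 10.11 - 5.12 = 4.99%.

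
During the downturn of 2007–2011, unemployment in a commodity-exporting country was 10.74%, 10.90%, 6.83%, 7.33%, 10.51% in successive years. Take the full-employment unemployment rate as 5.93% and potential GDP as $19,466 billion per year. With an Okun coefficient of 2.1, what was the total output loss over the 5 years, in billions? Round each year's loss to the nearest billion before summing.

Year 2007: gap = -2.1 × (10.74 - 5.93) = -10.101%, loss ≈ 19466 × 10.101/100 ≈ 1966.
Year 2008: gap = -2.1 × (10.9 - 5.93) = -10.437%, loss ≈ 19466 × 10.437/100 ≈ 2032.
Year 2009: gap = -2.1 × (6.83 - 5.93) = -1.89%, loss ≈ 19466 × 1.89/100 ≈ 368.
Year 2010: gap = -2.1 × (7.33 - 5.93) = -2.94%, loss ≈ 19466 × 2.94/100 ≈ 572.
Year 2011: gap = -2.1 × (10.51 - 5.93) = -9.618%, loss ≈ 19466 × 9.618/100 ≈ 1872.
Total lost output = 1966 + 2032 + 368 + 572 + 1872 = 6810 billion.

$6,810 billion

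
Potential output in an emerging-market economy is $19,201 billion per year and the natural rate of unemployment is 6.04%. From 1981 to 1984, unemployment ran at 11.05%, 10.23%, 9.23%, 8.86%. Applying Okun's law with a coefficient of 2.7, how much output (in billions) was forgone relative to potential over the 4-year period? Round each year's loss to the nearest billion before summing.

Year 1981: gap = -2.7 × (11.05 - 6.04) = -13.527%, loss ≈ 19201 × 13.527/100 ≈ 2597.
Year 1982: gap = -2.7 × (10.23 - 6.04) = -11.313%, loss ≈ 19201 × 11.313/100 ≈ 2172.
Year 1983: gap = -2.7 × (9.23 - 6.04) = -8.613%, loss ≈ 19201 × 8.613/100 ≈ 1654.
Year 1984: gap = -2.7 × (8.86 - 6.04) = -7.614%, loss ≈ 19201 × 7.614/100 ≈ 1462.
Total lost output = 2597 + 2172 + 1654 + 1462 = 7885 billion.

$7,885 billion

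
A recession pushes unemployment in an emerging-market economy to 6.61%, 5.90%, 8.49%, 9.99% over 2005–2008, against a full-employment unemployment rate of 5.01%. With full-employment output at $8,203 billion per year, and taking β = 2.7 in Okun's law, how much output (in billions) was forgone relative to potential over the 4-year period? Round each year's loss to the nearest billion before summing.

Year 2005: gap = -2.7 × (6.61 - 5.01) = -4.32%, loss ≈ 8203 × 4.32/100 ≈ 354.
Year 2006: gap = -2.7 × (5.9 - 5.01) = -2.403%, loss ≈ 8203 × 2.403/100 ≈ 197.
Year 2007: gap = -2.7 × (8.49 - 5.01) = -9.396%, loss ≈ 8203 × 9.396/100 ≈ 771.
Year 2008: gap = -2.7 × (9.99 - 5.01) = -13.446%, loss ≈ 8203 × 13.446/100 ≈ 1103.
Total lost output = 354 + 197 + 771 + 1103 = 2425 billion.

$2,425 billion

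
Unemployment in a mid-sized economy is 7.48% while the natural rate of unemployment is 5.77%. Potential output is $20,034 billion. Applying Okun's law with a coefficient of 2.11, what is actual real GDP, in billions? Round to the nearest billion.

$19,311 billion

Unemployment gap = 7.48 - 5.77 = 1.71 points, so the output gap is -2.11 × 1.71 = -3.6081%.
Actual GDP = 20034 × (1 - 3.6081/100) = 20034 × 0.963919 ≈ 19311 billion.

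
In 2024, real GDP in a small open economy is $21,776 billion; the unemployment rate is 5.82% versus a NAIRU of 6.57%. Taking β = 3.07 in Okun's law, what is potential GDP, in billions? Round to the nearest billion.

Unemployment gap = 5.82 - 6.57 = -0.75 points, so output gap = -3.07 × (-0.75) = 2.3025%.
Since Y = Y* × (1 + gap/100), Y* = 21776/1.023025 ≈ 21286 billion.

$21,286 billion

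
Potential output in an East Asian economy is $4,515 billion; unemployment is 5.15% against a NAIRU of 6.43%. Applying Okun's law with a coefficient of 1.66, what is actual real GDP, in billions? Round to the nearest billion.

Unemployment gap = 5.15 - 6.43 = -1.28 points, so the output gap is -1.66 × (-1.28) = 2.1248%.
Actual GDP = 4515 × (1 + 2.1248/100) = 4515 × 1.021248 ≈ 4611 billion.

$4,611 billion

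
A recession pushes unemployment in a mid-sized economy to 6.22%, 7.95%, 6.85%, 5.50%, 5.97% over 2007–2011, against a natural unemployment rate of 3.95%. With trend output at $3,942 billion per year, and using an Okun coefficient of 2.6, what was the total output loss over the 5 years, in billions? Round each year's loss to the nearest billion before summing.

$1,306 billion

Year 2007: gap = -2.6 × (6.22 - 3.95) = -5.902%, loss ≈ 3942 × 5.902/100 ≈ 233.
Year 2008: gap = -2.6 × (7.95 - 3.95) = -10.4%, loss ≈ 3942 × 10.4/100 ≈ 410.
Year 2009: gap = -2.6 × (6.85 - 3.95) = -7.54%, loss ≈ 3942 × 7.54/100 ≈ 297.
Year 2010: gap = -2.6 × (5.5 - 3.95) = -4.03%, loss ≈ 3942 × 4.03/100 ≈ 159.
Year 2011: gap = -2.6 × (5.97 - 3.95) = -5.252%, loss ≈ 3942 × 5.252/100 ≈ 207.
Total lost output = 233 + 410 + 297 + 159 + 207 = 1306 billion.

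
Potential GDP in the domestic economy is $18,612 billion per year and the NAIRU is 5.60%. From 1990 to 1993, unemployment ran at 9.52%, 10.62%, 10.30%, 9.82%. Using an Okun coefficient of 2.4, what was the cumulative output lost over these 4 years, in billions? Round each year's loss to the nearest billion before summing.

Year 1990: gap = -2.4 × (9.52 - 5.6) = -9.408%, loss ≈ 18612 × 9.408/100 ≈ 1751.
Year 1991: gap = -2.4 × (10.62 - 5.6) = -12.048%, loss ≈ 18612 × 12.048/100 ≈ 2242.
Year 1992: gap = -2.4 × (10.3 - 5.6) = -11.28%, loss ≈ 18612 × 11.28/100 ≈ 2099.
Year 1993: gap = -2.4 × (9.82 - 5.6) = -10.128%, loss ≈ 18612 × 10.128/100 ≈ 1885.
Total lost output = 1751 + 2242 + 2099 + 1885 = 7977 billion.

$7,977 billion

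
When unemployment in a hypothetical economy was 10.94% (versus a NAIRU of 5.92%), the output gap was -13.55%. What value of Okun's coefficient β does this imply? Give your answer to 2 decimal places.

β ≈ 2.70

Okun's law: output gap = -β × (u - u*).
-13.55 = -β × (10.94 - 5.92) = -β × 5.02, so β = 13.55/5.02 = 2.70.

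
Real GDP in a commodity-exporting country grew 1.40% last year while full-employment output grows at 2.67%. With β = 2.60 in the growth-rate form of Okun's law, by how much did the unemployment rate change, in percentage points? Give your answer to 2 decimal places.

Growth-rate Okun's law: g_Y = g_Y* - β × Δu, so Δu = (g_Y* - g_Y)/β.
Δu = (2.67 - 1.4)/2.60 = 1.27/2.60 = 0.49 percentage points.

0.49 percentage points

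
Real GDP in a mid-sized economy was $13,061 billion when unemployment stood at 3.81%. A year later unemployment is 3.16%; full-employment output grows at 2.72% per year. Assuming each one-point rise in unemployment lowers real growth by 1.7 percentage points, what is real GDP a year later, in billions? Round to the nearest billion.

Δu = 3.16 - 3.81 = -0.65 points.
Okun's law (growth form): g_Y = g_Y* - β × Δu = 2.72 - 1.7 × (-0.65) = 2.72 + 1.105 = 3.825%.
Real GDP in the next year = 13061 × (1 + 3.825/100) = 13061 × 1.03825 ≈ 13561 billion.

$13,561 billion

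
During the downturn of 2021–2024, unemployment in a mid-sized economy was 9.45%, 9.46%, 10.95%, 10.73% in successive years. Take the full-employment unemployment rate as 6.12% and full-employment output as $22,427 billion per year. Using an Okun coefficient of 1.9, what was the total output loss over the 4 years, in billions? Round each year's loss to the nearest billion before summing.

$6,864 billion

Year 2021: gap = -1.9 × (9.45 - 6.12) = -6.327%, loss ≈ 22427 × 6.327/100 ≈ 1419.
Year 2022: gap = -1.9 × (9.46 - 6.12) = -6.346%, loss ≈ 22427 × 6.346/100 ≈ 1423.
Year 2023: gap = -1.9 × (10.95 - 6.12) = -9.177%, loss ≈ 22427 × 9.177/100 ≈ 2058.
Year 2024: gap = -1.9 × (10.73 - 6.12) = -8.759%, loss ≈ 22427 × 8.759/100 ≈ 1964.
Total lost output = 1419 + 1423 + 2058 + 1964 = 6864 billion.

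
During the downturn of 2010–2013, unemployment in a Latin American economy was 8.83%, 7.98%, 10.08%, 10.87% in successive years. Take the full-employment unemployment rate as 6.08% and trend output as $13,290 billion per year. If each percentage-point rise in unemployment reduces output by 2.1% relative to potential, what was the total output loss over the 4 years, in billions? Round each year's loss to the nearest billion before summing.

$3,750 billion

Year 2010: gap = -2.1 × (8.83 - 6.08) = -5.775%, loss ≈ 13290 × 5.775/100 ≈ 767.
Year 2011: gap = -2.1 × (7.98 - 6.08) = -3.99%, loss ≈ 13290 × 3.99/100 ≈ 530.
Year 2012: gap = -2.1 × (10.08 - 6.08) = -8.4%, loss ≈ 13290 × 8.4/100 ≈ 1116.
Year 2013: gap = -2.1 × (10.87 - 6.08) = -10.059%, loss ≈ 13290 × 10.059/100 ≈ 1337.
Total lost output = 767 + 530 + 1116 + 1337 = 3750 billion.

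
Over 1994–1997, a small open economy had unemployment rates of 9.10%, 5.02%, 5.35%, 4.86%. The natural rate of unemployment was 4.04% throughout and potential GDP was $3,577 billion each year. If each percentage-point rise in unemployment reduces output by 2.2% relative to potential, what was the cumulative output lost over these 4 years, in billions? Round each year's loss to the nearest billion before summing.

$643 billion

Year 1994: gap = -2.2 × (9.1 - 4.04) = -11.132%, loss ≈ 3577 × 11.132/100 ≈ 398.
Year 1995: gap = -2.2 × (5.02 - 4.04) = -2.156%, loss ≈ 3577 × 2.156/100 ≈ 77.
Year 1996: gap = -2.2 × (5.35 - 4.04) = -2.882%, loss ≈ 3577 × 2.882/100 ≈ 103.
Year 1997: gap = -2.2 × (4.86 - 4.04) = -1.804%, loss ≈ 3577 × 1.804/100 ≈ 65.
Total lost output = 398 + 77 + 103 + 65 = 643 billion.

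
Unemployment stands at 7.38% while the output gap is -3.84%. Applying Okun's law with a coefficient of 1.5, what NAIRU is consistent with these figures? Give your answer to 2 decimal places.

4.82%

From Okun's law, u - u* = -(output gap)/β = -(-3.84)/1.5 = 2.56 points.
So u* = 7.38 - 2.56 = 4.82%.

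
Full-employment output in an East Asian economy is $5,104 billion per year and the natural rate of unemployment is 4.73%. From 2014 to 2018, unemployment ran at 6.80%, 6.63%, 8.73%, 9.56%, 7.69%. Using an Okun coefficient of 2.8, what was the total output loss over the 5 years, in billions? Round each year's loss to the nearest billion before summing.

Year 2014: gap = -2.8 × (6.8 - 4.73) = -5.796%, loss ≈ 5104 × 5.796/100 ≈ 296.
Year 2015: gap = -2.8 × (6.63 - 4.73) = -5.32%, loss ≈ 5104 × 5.32/100 ≈ 272.
Year 2016: gap = -2.8 × (8.73 - 4.73) = -11.2%, loss ≈ 5104 × 11.2/100 ≈ 572.
Year 2017: gap = -2.8 × (9.56 - 4.73) = -13.524%, loss ≈ 5104 × 13.524/100 ≈ 690.
Year 2018: gap = -2.8 × (7.69 - 4.73) = -8.288%, loss ≈ 5104 × 8.288/100 ≈ 423.
Total lost output = 296 + 272 + 572 + 690 + 423 = 2253 billion.

$2,253 billion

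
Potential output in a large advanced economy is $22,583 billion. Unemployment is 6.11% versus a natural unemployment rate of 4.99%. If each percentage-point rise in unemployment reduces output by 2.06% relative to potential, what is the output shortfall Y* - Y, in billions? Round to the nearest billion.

Output gap = -2.06 × (6.11 - 4.99) = -2.06 × 1.12 = -2.3072%.
Actual GDP ≈ 22583 × 0.976928 ≈ 22062 billion, so the shortfall is 22583 - 22062 = 521 billion.

$521 billion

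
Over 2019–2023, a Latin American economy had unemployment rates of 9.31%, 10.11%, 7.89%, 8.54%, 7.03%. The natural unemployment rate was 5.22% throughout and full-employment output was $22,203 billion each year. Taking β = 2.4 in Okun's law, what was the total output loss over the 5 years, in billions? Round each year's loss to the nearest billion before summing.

$8,941 billion

Year 2019: gap = -2.4 × (9.31 - 5.22) = -9.816%, loss ≈ 22203 × 9.816/100 ≈ 2179.
Year 2020: gap = -2.4 × (10.11 - 5.22) = -11.736%, loss ≈ 22203 × 11.736/100 ≈ 2606.
Year 2021: gap = -2.4 × (7.89 - 5.22) = -6.408%, loss ≈ 22203 × 6.408/100 ≈ 1423.
Year 2022: gap = -2.4 × (8.54 - 5.22) = -7.968%, loss ≈ 22203 × 7.968/100 ≈ 1769.
Year 2023: gap = -2.4 × (7.03 - 5.22) = -4.344%, loss ≈ 22203 × 4.344/100 ≈ 964.
Total lost output = 2179 + 2606 + 1423 + 1769 + 964 = 8941 billion.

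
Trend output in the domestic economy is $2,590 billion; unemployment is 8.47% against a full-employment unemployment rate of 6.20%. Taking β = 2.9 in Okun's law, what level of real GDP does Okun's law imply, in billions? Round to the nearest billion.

$2,420 billion

Unemployment gap = 8.47 - 6.2 = 2.27 points, so the output gap is -2.9 × 2.27 = -6.583%.
Actual GDP = 2590 × (1 - 6.583/100) = 2590 × 0.93417 ≈ 2420 billion.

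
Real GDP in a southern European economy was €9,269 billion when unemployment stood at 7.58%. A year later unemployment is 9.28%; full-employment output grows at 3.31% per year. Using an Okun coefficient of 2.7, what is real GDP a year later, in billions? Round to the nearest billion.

Δu = 9.28 - 7.58 = 1.7 points.
Okun's law (growth form): g_Y = g_Y* - β × Δu = 3.31 - 2.7 × (1.70) = 3.31 - 4.59 = -1.28%.
Real GDP in the next year = 9269 × (1 - 1.28/100) = 9269 × 0.9872 ≈ 9150 billion.

€9,150 billion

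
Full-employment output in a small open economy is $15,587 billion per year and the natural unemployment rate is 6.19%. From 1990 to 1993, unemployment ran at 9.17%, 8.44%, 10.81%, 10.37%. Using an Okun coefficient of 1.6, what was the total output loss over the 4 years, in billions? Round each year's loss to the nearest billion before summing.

Year 1990: gap = -1.6 × (9.17 - 6.19) = -4.768%, loss ≈ 15587 × 4.768/100 ≈ 743.
Year 1991: gap = -1.6 × (8.44 - 6.19) = -3.6%, loss ≈ 15587 × 3.6/100 ≈ 561.
Year 1992: gap = -1.6 × (10.81 - 6.19) = -7.392%, loss ≈ 15587 × 7.392/100 ≈ 1152.
Year 1993: gap = -1.6 × (10.37 - 6.19) = -6.688%, loss ≈ 15587 × 6.688/100 ≈ 1042.
Total lost output = 743 + 561 + 1152 + 1042 = 3498 billion.

$3,498 billion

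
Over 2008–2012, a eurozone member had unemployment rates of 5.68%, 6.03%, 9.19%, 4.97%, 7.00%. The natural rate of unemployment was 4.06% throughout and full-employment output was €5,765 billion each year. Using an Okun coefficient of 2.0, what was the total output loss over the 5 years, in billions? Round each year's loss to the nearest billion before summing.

Year 2008: gap = -2.0 × (5.68 - 4.06) = -3.24%, loss ≈ 5765 × 3.24/100 ≈ 187.
Year 2009: gap = -2.0 × (6.03 - 4.06) = -3.94%, loss ≈ 5765 × 3.94/100 ≈ 227.
Year 2010: gap = -2.0 × (9.19 - 4.06) = -10.26%, loss ≈ 5765 × 10.26/100 ≈ 591.
Year 2011: gap = -2.0 × (4.97 - 4.06) = -1.82%, loss ≈ 5765 × 1.82/100 ≈ 105.
Year 2012: gap = -2.0 × (7 - 4.06) = -5.88%, loss ≈ 5765 × 5.88/100 ≈ 339.
Total lost output = 187 + 227 + 591 + 105 + 339 = 1449 billion.

€1,449 billion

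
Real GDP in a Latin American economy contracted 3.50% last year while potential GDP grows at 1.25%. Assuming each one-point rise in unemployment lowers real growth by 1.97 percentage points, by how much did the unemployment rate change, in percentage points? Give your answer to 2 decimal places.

Growth-rate Okun's law: g_Y = g_Y* - β × Δu, so Δu = (g_Y* - g_Y)/β.
Δu = (1.25 + 3.5)/1.97 = 4.75/1.97 = 2.41 percentage points.

2.41 percentage points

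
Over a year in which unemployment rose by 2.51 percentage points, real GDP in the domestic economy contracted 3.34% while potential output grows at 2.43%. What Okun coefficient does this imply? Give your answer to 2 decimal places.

Growth form: g_Y = g_Y* - β × Δu, so β = (g_Y* - g_Y)/Δu.
β = (2.43 + 3.34)/2.51 = 5.77/2.51 = 2.30.

β ≈ 2.30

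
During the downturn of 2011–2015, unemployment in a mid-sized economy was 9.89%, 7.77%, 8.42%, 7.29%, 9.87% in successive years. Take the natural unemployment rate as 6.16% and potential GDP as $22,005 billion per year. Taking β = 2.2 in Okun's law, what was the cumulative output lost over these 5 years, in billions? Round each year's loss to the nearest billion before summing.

$6,022 billion

Year 2011: gap = -2.2 × (9.89 - 6.16) = -8.206%, loss ≈ 22005 × 8.206/100 ≈ 1806.
Year 2012: gap = -2.2 × (7.77 - 6.16) = -3.542%, loss ≈ 22005 × 3.542/100 ≈ 779.
Year 2013: gap = -2.2 × (8.42 - 6.16) = -4.972%, loss ≈ 22005 × 4.972/100 ≈ 1094.
Year 2014: gap = -2.2 × (7.29 - 6.16) = -2.486%, loss ≈ 22005 × 2.486/100 ≈ 547.
Year 2015: gap = -2.2 × (9.87 - 6.16) = -8.162%, loss ≈ 22005 × 8.162/100 ≈ 1796.
Total lost output = 1806 + 779 + 1094 + 547 + 1796 = 6022 billion.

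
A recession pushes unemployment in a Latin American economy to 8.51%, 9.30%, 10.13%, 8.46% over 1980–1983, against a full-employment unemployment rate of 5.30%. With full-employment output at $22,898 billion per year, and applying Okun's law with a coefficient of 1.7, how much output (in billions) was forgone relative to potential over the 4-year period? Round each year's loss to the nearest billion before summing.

Year 1980: gap = -1.7 × (8.51 - 5.3) = -5.457%, loss ≈ 22898 × 5.457/100 ≈ 1250.
Year 1981: gap = -1.7 × (9.3 - 5.3) = -6.8%, loss ≈ 22898 × 6.8/100 ≈ 1557.
Year 1982: gap = -1.7 × (10.13 - 5.3) = -8.211%, loss ≈ 22898 × 8.211/100 ≈ 1880.
Year 1983: gap = -1.7 × (8.46 - 5.3) = -5.372%, loss ≈ 22898 × 5.372/100 ≈ 1230.
Total lost output = 1250 + 1557 + 1880 + 1230 = 5917 billion.

$5,917 billion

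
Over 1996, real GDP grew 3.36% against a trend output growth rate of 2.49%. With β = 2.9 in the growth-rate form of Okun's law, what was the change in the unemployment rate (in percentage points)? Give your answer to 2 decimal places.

-0.30 percentage points

Growth-rate Okun's law: g_Y = g_Y* - β × Δu, so Δu = (g_Y* - g_Y)/β.
Δu = (2.49 - 3.36)/2.9 = -0.87/2.9 = -0.30 percentage points.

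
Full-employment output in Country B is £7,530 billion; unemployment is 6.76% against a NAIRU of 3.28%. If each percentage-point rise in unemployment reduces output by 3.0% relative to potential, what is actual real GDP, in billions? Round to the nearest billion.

Unemployment gap = 6.76 - 3.28 = 3.48 points, so the output gap is -3 × 3.48 = -10.44%.
Actual GDP = 7530 × (1 - 10.44/100) = 7530 × 0.8956 ≈ 6744 billion.

£6,744 billion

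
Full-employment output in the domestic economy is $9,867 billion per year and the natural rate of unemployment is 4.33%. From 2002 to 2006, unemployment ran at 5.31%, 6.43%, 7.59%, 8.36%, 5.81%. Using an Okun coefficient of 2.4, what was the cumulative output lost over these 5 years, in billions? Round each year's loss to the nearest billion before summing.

Year 2002: gap = -2.4 × (5.31 - 4.33) = -2.352%, loss ≈ 9867 × 2.352/100 ≈ 232.
Year 2003: gap = -2.4 × (6.43 - 4.33) = -5.04%, loss ≈ 9867 × 5.04/100 ≈ 497.
Year 2004: gap = -2.4 × (7.59 - 4.33) = -7.824%, loss ≈ 9867 × 7.824/100 ≈ 772.
Year 2005: gap = -2.4 × (8.36 - 4.33) = -9.672%, loss ≈ 9867 × 9.672/100 ≈ 954.
Year 2006: gap = -2.4 × (5.81 - 4.33) = -3.552%, loss ≈ 9867 × 3.552/100 ≈ 350.
Total lost output = 232 + 497 + 772 + 954 + 350 = 2805 billion.

$2,805 billion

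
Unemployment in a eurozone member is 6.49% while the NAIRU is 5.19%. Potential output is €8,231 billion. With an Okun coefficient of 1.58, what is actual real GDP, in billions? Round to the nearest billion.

€8,062 billion

Unemployment gap = 6.49 - 5.19 = 1.3 points, so the output gap is -1.58 × 1.3 = -2.054%.
Actual GDP = 8231 × (1 - 2.054/100) = 8231 × 0.97946 ≈ 8062 billion.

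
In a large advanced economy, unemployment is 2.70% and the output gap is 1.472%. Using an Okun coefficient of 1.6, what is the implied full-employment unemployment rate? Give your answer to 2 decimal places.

3.62%

From Okun's law, u - u* = -(output gap)/β = -(1.472)/1.6 = -0.92 points.
So u* = 2.7 + 0.92 = 3.62%.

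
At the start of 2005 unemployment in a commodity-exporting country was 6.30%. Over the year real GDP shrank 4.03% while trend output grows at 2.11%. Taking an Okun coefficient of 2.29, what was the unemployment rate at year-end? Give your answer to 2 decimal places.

Growth-rate Okun's law: g_Y = g_Y* - β × Δu, so Δu = (g_Y* - g_Y)/β.
Δu = (2.11 + 4.03)/2.29 = 6.14/2.29 = 2.68 percentage points.
Year-end unemployment = 6.3 + 2.68 = 8.98%.

8.98%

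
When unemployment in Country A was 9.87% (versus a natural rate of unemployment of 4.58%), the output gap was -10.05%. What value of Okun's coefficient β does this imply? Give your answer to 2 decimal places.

β ≈ 1.90

Okun's law: output gap = -β × (u - u*).
-10.05 = -β × (9.87 - 4.58) = -β × 5.29, so β = 10.05/5.29 = 1.90.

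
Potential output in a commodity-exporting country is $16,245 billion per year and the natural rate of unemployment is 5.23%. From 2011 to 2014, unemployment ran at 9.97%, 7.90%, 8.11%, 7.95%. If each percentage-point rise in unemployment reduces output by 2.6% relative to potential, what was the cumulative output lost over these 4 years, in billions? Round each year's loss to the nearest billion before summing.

$5,495 billion

Year 2011: gap = -2.6 × (9.97 - 5.23) = -12.324%, loss ≈ 16245 × 12.324/100 ≈ 2002.
Year 2012: gap = -2.6 × (7.9 - 5.23) = -6.942%, loss ≈ 16245 × 6.942/100 ≈ 1128.
Year 2013: gap = -2.6 × (8.11 - 5.23) = -7.488%, loss ≈ 16245 × 7.488/100 ≈ 1216.
Year 2014: gap = -2.6 × (7.95 - 5.23) = -7.072%, loss ≈ 16245 × 7.072/100 ≈ 1149.
Total lost output = 2002 + 1128 + 1216 + 1149 = 5495 billion.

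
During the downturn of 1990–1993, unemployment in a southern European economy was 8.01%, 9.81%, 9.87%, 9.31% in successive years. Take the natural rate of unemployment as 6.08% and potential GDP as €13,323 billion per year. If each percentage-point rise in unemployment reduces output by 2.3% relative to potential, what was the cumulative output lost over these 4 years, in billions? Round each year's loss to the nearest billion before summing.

Year 1990: gap = -2.3 × (8.01 - 6.08) = -4.439%, loss ≈ 13323 × 4.439/100 ≈ 591.
Year 1991: gap = -2.3 × (9.81 - 6.08) = -8.579%, loss ≈ 13323 × 8.579/100 ≈ 1143.
Year 1992: gap = -2.3 × (9.87 - 6.08) = -8.717%, loss ≈ 13323 × 8.717/100 ≈ 1161.
Year 1993: gap = -2.3 × (9.31 - 6.08) = -7.429%, loss ≈ 13323 × 7.429/100 ≈ 990.
Total lost output = 591 + 1143 + 1161 + 990 = 3885 billion.

€3,885 billion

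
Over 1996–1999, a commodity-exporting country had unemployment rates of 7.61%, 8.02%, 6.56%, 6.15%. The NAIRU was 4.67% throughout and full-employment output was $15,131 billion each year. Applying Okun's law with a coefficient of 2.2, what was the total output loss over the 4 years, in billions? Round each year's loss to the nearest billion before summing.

Year 1996: gap = -2.2 × (7.61 - 4.67) = -6.468%, loss ≈ 15131 × 6.468/100 ≈ 979.
Year 1997: gap = -2.2 × (8.02 - 4.67) = -7.37%, loss ≈ 15131 × 7.37/100 ≈ 1115.
Year 1998: gap = -2.2 × (6.56 - 4.67) = -4.158%, loss ≈ 15131 × 4.158/100 ≈ 629.
Year 1999: gap = -2.2 × (6.15 - 4.67) = -3.256%, loss ≈ 15131 × 3.256/100 ≈ 493.
Total lost output = 979 + 1115 + 629 + 493 = 3216 billion.

$3,216 billion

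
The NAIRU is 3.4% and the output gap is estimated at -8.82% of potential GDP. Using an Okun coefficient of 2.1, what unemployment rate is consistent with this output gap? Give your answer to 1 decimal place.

From Okun's law, u - u* = -(output gap)/β = -(-8.82)/2.1 = 4.2 points.
So u = 3.4 + 4.2 = 7.6%.

7.6%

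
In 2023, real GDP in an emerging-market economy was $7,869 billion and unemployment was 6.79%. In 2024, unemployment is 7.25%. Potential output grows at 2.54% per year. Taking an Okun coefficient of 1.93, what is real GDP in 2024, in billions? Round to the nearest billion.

$7,999 billion

Δu = 7.25 - 6.79 = 0.46 points.
Okun's law (growth form): g_Y = g_Y* - β × Δu = 2.54 - 1.93 × (0.46) = 2.54 - 0.8878 = 1.6522%.
Real GDP in the next year = 7869 × (1 + 1.6522/100) = 7869 × 1.016522 ≈ 7999 billion.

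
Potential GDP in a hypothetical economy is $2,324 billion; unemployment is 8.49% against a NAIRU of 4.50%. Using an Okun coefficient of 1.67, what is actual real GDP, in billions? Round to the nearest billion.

$2,169 billion

Unemployment gap = 8.49 - 4.5 = 3.99 points, so the output gap is -1.67 × 3.99 = -6.6633%.
Actual GDP = 2324 × (1 - 6.6633/100) = 2324 × 0.933367 ≈ 2169 billion.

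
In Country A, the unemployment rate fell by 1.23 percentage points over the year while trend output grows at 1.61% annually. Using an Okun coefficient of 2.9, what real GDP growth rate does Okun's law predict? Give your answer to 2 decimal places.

5.18%

Growth-rate Okun's law: g_Y = g_Y* - β × Δu.
g_Y = 1.61 - 2.9 × (-1.23) = 1.61 + 3.567 = 5.177%, i.e. 5.18% to 2 d.p.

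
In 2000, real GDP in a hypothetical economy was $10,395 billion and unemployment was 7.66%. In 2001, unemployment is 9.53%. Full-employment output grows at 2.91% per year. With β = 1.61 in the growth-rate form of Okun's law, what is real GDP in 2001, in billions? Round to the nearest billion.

Δu = 9.53 - 7.66 = 1.87 points.
Okun's law (growth form): g_Y = g_Y* - β × Δu = 2.91 - 1.61 × (1.87) = 2.91 - 3.0107 = -0.1007%.
Real GDP in the next year = 10395 × (1 - 0.1007/100) = 10395 × 0.998993 ≈ 10385 billion.

$10,385 billion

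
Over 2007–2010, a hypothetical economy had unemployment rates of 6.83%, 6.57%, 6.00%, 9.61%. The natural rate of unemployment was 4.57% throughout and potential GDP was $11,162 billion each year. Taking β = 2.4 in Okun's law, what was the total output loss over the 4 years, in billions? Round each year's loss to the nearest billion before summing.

Year 2007: gap = -2.4 × (6.83 - 4.57) = -5.424%, loss ≈ 11162 × 5.424/100 ≈ 605.
Year 2008: gap = -2.4 × (6.57 - 4.57) = -4.8%, loss ≈ 11162 × 4.8/100 ≈ 536.
Year 2009: gap = -2.4 × (6 - 4.57) = -3.432%, loss ≈ 11162 × 3.432/100 ≈ 383.
Year 2010: gap = -2.4 × (9.61 - 4.57) = -12.096%, loss ≈ 11162 × 12.096/100 ≈ 1350.
Total lost output = 605 + 536 + 383 + 1350 = 2874 billion.

$2,874 billion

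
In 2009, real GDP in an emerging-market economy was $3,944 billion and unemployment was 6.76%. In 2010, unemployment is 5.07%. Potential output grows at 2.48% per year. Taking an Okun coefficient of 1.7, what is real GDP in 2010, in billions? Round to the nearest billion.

$4,155 billion

Δu = 5.07 - 6.76 = -1.69 points.
Okun's law (growth form): g_Y = g_Y* - β × Δu = 2.48 - 1.7 × (-1.69) = 2.48 + 2.873 = 5.353%.
Real GDP in the next year = 3944 × (1 + 5.353/100) = 3944 × 1.05353 ≈ 4155 billion.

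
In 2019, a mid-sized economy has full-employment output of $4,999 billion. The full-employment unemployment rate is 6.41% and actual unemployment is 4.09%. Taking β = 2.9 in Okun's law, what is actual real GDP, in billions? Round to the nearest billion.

$5,335 billion

Unemployment gap = 4.09 - 6.41 = -2.32 points, so the output gap is -2.9 × (-2.32) = 6.728%.
Actual GDP = 4999 × (1 + 6.728/100) = 4999 × 1.06728 ≈ 5335 billion.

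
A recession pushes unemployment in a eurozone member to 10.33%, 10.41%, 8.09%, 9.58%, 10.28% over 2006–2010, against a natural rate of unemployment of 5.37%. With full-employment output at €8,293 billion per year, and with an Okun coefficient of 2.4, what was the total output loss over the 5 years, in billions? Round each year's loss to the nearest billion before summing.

€4,346 billion

Year 2006: gap = -2.4 × (10.33 - 5.37) = -11.904%, loss ≈ 8293 × 11.904/100 ≈ 987.
Year 2007: gap = -2.4 × (10.41 - 5.37) = -12.096%, loss ≈ 8293 × 12.096/100 ≈ 1003.
Year 2008: gap = -2.4 × (8.09 - 5.37) = -6.528%, loss ≈ 8293 × 6.528/100 ≈ 541.
Year 2009: gap = -2.4 × (9.58 - 5.37) = -10.104%, loss ≈ 8293 × 10.104/100 ≈ 838.
Year 2010: gap = -2.4 × (10.28 - 5.37) = -11.784%, loss ≈ 8293 × 11.784/100 ≈ 977.
Total lost output = 987 + 1003 + 541 + 838 + 977 = 4346 billion.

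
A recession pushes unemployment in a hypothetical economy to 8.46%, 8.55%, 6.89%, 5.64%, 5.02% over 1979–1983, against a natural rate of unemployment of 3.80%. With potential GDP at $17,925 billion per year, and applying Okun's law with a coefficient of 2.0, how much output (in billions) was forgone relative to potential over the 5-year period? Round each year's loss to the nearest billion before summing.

$5,579 billion

Year 1979: gap = -2.0 × (8.46 - 3.8) = -9.32%, loss ≈ 17925 × 9.32/100 ≈ 1671.
Year 1980: gap = -2.0 × (8.55 - 3.8) = -9.5%, loss ≈ 17925 × 9.5/100 ≈ 1703.
Year 1981: gap = -2.0 × (6.89 - 3.8) = -6.18%, loss ≈ 17925 × 6.18/100 ≈ 1108.
Year 1982: gap = -2.0 × (5.64 - 3.8) = -3.68%, loss ≈ 17925 × 3.68/100 ≈ 660.
Year 1983: gap = -2.0 × (5.02 - 3.8) = -2.44%, loss ≈ 17925 × 2.44/100 ≈ 437.
Total lost output = 1671 + 1703 + 1108 + 660 + 437 = 5579 billion.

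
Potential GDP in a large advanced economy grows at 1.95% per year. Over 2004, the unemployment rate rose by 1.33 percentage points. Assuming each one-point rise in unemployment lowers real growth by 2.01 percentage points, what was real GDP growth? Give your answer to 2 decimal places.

-0.72%

Growth-rate Okun's law: g_Y = g_Y* - β × Δu.
g_Y = 1.95 - 2.01 × (1.33) = 1.95 - 2.6733 = -0.7233%, i.e. -0.72% to 2 d.p.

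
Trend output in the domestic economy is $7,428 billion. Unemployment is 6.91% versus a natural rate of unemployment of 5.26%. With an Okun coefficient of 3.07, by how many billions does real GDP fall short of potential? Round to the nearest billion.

$376 billion

Output gap = -3.07 × (6.91 - 5.26) = -3.07 × 1.65 = -5.0655%.
Actual GDP ≈ 7428 × 0.949345 ≈ 7052 billion, so the shortfall is 7428 - 7052 = 376 billion.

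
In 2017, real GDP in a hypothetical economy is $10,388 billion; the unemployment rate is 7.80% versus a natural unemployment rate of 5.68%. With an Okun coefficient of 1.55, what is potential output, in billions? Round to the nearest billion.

Unemployment gap = 7.8 - 5.68 = 2.12 points, so output gap = -1.55 × 2.12 = -3.286%.
Since Y = Y* × (1 + gap/100), Y* = 10388/0.96714 ≈ 10741 billion.

$10,741 billion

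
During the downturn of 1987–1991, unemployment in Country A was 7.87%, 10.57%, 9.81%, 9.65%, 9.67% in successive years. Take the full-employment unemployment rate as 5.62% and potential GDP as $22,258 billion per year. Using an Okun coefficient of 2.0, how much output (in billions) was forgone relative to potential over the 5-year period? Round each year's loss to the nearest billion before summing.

Year 1987: gap = -2.0 × (7.87 - 5.62) = -4.5%, loss ≈ 22258 × 4.5/100 ≈ 1002.
Year 1988: gap = -2.0 × (10.57 - 5.62) = -9.9%, loss ≈ 22258 × 9.9/100 ≈ 2204.
Year 1989: gap = -2.0 × (9.81 - 5.62) = -8.38%, loss ≈ 22258 × 8.38/100 ≈ 1865.
Year 1990: gap = -2.0 × (9.65 - 5.62) = -8.06%, loss ≈ 22258 × 8.06/100 ≈ 1794.
Year 1991: gap = -2.0 × (9.67 - 5.62) = -8.1%, loss ≈ 22258 × 8.1/100 ≈ 1803.
Total lost output = 1002 + 2204 + 1865 + 1794 + 1803 = 8668 billion.

$8,668 billion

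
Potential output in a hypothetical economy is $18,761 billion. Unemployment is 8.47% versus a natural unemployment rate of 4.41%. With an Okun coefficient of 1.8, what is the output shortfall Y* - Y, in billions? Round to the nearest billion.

Output gap = -1.8 × (8.47 - 4.41) = -1.8 × 4.06 = -7.308%.
Actual GDP ≈ 18761 × 0.92692 ≈ 17390 billion, so the shortfall is 18761 - 17390 = 1371 billion.

$1,371 billion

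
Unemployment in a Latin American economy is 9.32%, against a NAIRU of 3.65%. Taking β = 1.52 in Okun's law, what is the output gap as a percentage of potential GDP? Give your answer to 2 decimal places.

-8.62%

The unemployment gap is 9.32 - 3.65 = 5.67 percentage points.
Okun's law gives an output gap of -1.52 × 5.67 = -8.6184%, i.e. 8.62% below potential.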